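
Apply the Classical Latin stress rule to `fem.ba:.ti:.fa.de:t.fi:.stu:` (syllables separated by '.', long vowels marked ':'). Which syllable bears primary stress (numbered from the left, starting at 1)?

Classical Latin: stress the penult if heavy (long vowel or closed), else the antepenult.
Weights: 5 de:t H, 6 fi: H, 7 stu: H.
The penult (syllable 6, fi:) is heavy, so it takes stress.
Stress on syllable 6: fem.ba:.ti:.fa.de:t.ˈfi:.stu:.

6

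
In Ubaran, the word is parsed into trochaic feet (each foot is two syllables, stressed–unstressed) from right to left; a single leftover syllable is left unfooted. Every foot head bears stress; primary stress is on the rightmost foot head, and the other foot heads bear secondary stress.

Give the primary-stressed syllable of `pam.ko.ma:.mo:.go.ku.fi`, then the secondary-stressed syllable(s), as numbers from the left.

Parse right to left into trochaic (ˈσσ) feet: pam (ˈko.ma:) (ˈmo:.go) (ˈku.fi). Syllable 1 is left unfooted.
Foot heads (stressed positions): 2, 4, 6.
End Rule Rightmost: primary stress on the rightmost head = syllable 6.
Secondary stress on 2, 4: pam.ˌko.ma:.ˌmo:.go.ˈku.fi.

primary 6, secondary 2, 4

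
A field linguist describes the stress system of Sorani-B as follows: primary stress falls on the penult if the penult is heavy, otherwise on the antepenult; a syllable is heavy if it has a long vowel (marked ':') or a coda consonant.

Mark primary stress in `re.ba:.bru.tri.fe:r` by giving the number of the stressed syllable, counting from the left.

Weights: 3 bru L, 4 tri L, 5 fe:r H.
The penult (syllable 4, tri) is light, so stress falls on the antepenult (syllable 3, bru).
Primary stress: syllable 3 → re.ba:.ˈbru.tri.fe:r.

3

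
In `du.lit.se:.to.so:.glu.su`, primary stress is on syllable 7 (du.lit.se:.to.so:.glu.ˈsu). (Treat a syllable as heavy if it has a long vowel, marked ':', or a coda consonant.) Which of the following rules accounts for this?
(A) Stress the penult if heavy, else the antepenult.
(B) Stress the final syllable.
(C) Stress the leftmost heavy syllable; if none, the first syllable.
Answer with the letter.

Rule A → syllable 5 (observed: 7).
Rule B → syllable 7 ✓.
Rule C → syllable 2 (observed: 7).

B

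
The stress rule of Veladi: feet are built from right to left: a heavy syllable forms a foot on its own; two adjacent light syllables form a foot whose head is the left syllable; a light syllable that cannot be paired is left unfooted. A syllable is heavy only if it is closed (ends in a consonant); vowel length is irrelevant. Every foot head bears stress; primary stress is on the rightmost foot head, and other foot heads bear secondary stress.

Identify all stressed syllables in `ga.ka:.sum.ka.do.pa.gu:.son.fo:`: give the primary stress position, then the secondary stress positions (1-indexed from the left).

primary 8, secondary 1, 3, 4, 6

Weights: 1 ga L, 2 ka: L, 3 sum H, 4 ka L, 5 do L, 6 pa L, 7 gu: L, 8 son H, 9 fo: L.
Parse right to left (heavy = foot alone; LL = one foot; stranded L unfooted): (ˈga.ka:) (ˈsum) (ˈka.do) (ˈpa.gu:) (ˈson) fo:.
Foot heads: 1, 3, 4, 6, 8.
Primary stress on the rightmost head = syllable 8.
Secondary stress on 1, 3, 4, 6: ˌga.ka:.ˌsum.ˌka.do.ˌpa.gu:.ˈson.fo:.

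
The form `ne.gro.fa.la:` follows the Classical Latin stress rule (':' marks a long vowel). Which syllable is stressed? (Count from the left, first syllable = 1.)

Classical Latin: stress the penult if heavy (long vowel or closed), else the antepenult.
Weights: 2 gro L, 3 fa L, 4 la: H.
The penult (syllable 3, fa) is light, so stress falls on the antepenult (syllable 2, gro).
Stress on syllable 2: ne.ˈgro.fa.la:.

2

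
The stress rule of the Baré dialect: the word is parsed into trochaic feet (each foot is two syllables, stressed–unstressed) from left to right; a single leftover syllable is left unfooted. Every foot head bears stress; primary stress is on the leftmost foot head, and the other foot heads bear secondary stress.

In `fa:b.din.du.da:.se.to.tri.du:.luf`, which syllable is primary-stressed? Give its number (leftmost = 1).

Parse left to right into trochaic (ˈσσ) feet: (ˈfa:b.din) (ˈdu.da:) (ˈse.to) (ˈtri.du:) luf. Syllable 9 is left unfooted.
Foot heads (stressed positions): 1, 3, 5, 7.
End Rule Leftmost: primary stress on the leftmost head = syllable 1.
Primary stress: syllable 1 → ˈfa:b.din.du.da:.se.to.tri.du:.luf.

1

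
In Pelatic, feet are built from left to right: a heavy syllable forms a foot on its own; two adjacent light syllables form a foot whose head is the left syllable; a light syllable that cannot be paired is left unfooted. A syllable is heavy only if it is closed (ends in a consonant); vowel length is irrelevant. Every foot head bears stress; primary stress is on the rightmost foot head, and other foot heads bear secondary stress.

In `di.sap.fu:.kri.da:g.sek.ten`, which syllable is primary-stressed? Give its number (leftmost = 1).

7

Weights: 1 di L, 2 sap H, 3 fu: L, 4 kri L, 5 da:g H, 6 sek H, 7 ten H.
Parse left to right (heavy = foot alone; LL = one foot; stranded L unfooted): di (ˈsap) (ˈfu:.kri) (ˈda:g) (ˈsek) (ˈten).
Foot heads: 2, 3, 5, 6, 7.
Primary stress on the rightmost head = syllable 7.
Primary stress: syllable 7 → di.sap.fu:.kri.da:g.sek.ˈten.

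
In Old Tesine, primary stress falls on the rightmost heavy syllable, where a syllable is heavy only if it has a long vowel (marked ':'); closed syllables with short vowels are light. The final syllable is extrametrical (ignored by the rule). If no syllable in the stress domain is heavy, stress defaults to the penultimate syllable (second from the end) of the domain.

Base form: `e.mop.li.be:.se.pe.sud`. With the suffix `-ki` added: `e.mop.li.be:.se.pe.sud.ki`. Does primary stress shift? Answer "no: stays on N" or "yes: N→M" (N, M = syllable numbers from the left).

no: stays on 4

Base `e.mop.li.be:.se.pe.sud` (7 syllables):
  The final syllable (7, sud) is extrametrical; the stress domain is syllables 1–6.
  Weights: 1 e L, 2 mop L, 3 li L, 4 be: H, 5 se L, 6 pe L.
  Heavy syllables in the domain: 4. The rightmost is syllable 4 (be:).
  → primary stress on syllable 4.
Suffixed `e.mop.li.be:.se.pe.sud.ki` (8 syllables):
  The final syllable (8, ki) is extrametrical; the stress domain is syllables 1–7.
  Weights: 1 e L, 2 mop L, 3 li L, 4 be: H, 5 se L, 6 pe L, 7 sud L.
  Heavy syllables in the domain: 4. The rightmost is syllable 4 (be:).
  → primary stress on syllable 4.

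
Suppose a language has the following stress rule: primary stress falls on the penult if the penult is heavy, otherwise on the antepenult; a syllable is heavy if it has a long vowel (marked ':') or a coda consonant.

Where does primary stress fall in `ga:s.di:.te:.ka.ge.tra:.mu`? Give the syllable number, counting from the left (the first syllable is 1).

Weights: 5 ge L, 6 tra: H, 7 mu L.
The penult (syllable 6, tra:) is heavy, so it takes stress.
Primary stress: syllable 6 → ga:s.di:.te:.ka.ge.ˈtra:.mu.

6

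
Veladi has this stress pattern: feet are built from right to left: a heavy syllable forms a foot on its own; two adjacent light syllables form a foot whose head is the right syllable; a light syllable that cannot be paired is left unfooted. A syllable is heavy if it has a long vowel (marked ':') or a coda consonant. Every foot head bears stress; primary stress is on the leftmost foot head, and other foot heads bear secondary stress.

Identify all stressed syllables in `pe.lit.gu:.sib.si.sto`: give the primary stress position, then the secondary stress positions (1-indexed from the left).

primary 2, secondary 3, 4, 6

Weights: 1 pe L, 2 lit H, 3 gu: H, 4 sib H, 5 si L, 6 sto L.
Parse right to left (heavy = foot alone; LL = one foot; stranded L unfooted): pe (ˈlit) (ˈgu:) (ˈsib) (si.ˈsto).
Foot heads: 2, 3, 4, 6.
Primary stress on the leftmost head = syllable 2.
Secondary stress on 3, 4, 6: pe.ˈlit.ˌgu:.ˌsib.si.ˌsto.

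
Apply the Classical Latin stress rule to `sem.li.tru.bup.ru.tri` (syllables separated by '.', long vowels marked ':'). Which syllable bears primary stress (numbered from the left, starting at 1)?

Classical Latin: stress the penult if heavy (long vowel or closed), else the antepenult.
Weights: 4 bup H, 5 ru L, 6 tri L.
The penult (syllable 5, ru) is light, so stress falls on the antepenult (syllable 4, bup).
Stress on syllable 4: sem.li.tru.ˈbup.ru.tri.

4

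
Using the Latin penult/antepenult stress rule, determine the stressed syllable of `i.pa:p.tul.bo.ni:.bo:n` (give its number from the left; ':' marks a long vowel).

5

Classical Latin: stress the penult if heavy (long vowel or closed), else the antepenult.
Weights: 4 bo L, 5 ni: H, 6 bo:n H.
The penult (syllable 5, ni:) is heavy, so it takes stress.
Stress on syllable 5: i.pa:p.tul.bo.ˈni:.bo:n.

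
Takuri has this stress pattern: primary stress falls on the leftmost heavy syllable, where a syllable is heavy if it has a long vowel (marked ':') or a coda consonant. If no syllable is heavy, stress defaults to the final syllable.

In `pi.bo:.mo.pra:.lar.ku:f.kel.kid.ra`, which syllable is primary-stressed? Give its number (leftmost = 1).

Weights: 1 pi L, 2 bo: H, 3 mo L, 4 pra: H, 5 lar H, 6 ku:f H, 7 kel H, 8 kid H, 9 ra L.
Heavy syllables in the domain: 2, 4, 5, 6, 7, 8. The leftmost is syllable 2 (bo:).
Primary stress: syllable 2 → pi.ˈbo:.mo.pra:.lar.ku:f.kel.kid.ra.

2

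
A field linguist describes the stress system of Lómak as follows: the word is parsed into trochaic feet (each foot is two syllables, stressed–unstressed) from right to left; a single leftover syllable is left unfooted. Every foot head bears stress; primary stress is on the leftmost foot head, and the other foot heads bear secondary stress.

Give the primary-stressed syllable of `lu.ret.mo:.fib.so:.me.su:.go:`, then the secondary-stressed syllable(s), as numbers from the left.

Parse right to left into trochaic (ˈσσ) feet: (ˈlu.ret) (ˈmo:.fib) (ˈso:.me) (ˈsu:.go:).
Foot heads (stressed positions): 1, 3, 5, 7.
End Rule Leftmost: primary stress on the leftmost head = syllable 1.
Secondary stress on 3, 5, 7: ˈlu.ret.ˌmo:.fib.ˌso:.me.ˌsu:.go:.

primary 1, secondary 3, 5, 7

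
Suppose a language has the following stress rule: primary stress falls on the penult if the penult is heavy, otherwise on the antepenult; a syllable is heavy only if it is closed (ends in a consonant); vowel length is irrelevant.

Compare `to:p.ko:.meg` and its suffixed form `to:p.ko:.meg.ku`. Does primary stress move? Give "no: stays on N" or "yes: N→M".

yes: 1→3

Base `to:p.ko:.meg` (3 syllables):
  Weights: 1 to:p H, 2 ko: L, 3 meg H.
  The penult (syllable 2, ko:) is light, so stress falls on the antepenult (syllable 1, to:p).
  → primary stress on syllable 1.
Suffixed `to:p.ko:.meg.ku` (4 syllables):
  Weights: 2 ko: L, 3 meg H, 4 ku L.
  The penult (syllable 3, meg) is heavy, so it takes stress.
  → primary stress on syllable 3.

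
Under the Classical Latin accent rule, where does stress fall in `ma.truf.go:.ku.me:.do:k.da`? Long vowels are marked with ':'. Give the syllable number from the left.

Classical Latin: stress the penult if heavy (long vowel or closed), else the antepenult.
Weights: 5 me: H, 6 do:k H, 7 da L.
The penult (syllable 6, do:k) is heavy, so it takes stress.
Stress on syllable 6: ma.truf.go:.ku.me:.ˈdo:k.da.

6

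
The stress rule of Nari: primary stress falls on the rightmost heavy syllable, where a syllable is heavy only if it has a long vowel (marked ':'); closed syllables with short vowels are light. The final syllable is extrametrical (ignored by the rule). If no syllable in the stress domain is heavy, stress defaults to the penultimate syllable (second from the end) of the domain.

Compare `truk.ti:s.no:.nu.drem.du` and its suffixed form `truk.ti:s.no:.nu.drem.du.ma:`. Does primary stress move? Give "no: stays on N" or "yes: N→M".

no: stays on 3

Base `truk.ti:s.no:.nu.drem.du` (6 syllables):
  The final syllable (6, du) is extrametrical; the stress domain is syllables 1–5.
  Weights: 1 truk L, 2 ti:s H, 3 no: H, 4 nu L, 5 drem L.
  Heavy syllables in the domain: 2, 3. The rightmost is syllable 3 (no:).
  → primary stress on syllable 3.
Suffixed `truk.ti:s.no:.nu.drem.du.ma:` (7 syllables):
  The final syllable (7, ma:) is extrametrical; the stress domain is syllables 1–6.
  Weights: 1 truk L, 2 ti:s H, 3 no: H, 4 nu L, 5 drem L, 6 du L.
  Heavy syllables in the domain: 2, 3. The rightmost is syllable 3 (no:).
  → primary stress on syllable 3.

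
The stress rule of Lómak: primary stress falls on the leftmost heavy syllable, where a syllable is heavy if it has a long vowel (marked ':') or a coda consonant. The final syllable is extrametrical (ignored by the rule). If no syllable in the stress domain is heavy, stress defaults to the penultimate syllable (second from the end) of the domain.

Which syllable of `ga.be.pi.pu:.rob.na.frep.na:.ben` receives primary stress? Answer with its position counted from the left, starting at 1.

The final syllable (9, ben) is extrametrical; the stress domain is syllables 1–8.
Weights: 1 ga L, 2 be L, 3 pi L, 4 pu: H, 5 rob H, 6 na L, 7 frep H, 8 na: H.
Heavy syllables in the domain: 4, 5, 7, 8. The leftmost is syllable 4 (pu:).
Primary stress: syllable 4 → ga.be.pi.ˈpu:.rob.na.frep.na:.ben.

4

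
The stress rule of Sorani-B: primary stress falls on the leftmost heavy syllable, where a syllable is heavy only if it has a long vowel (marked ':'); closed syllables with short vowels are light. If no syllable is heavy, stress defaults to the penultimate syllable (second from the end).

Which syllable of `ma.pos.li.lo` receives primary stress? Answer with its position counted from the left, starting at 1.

3

Weights: 1 ma L, 2 pos L, 3 li L, 4 lo L.
No heavy syllable in the domain; default to the penultimate syllable (second from the end) = syllable 3.
Primary stress: syllable 3 → ma.pos.ˈli.lo.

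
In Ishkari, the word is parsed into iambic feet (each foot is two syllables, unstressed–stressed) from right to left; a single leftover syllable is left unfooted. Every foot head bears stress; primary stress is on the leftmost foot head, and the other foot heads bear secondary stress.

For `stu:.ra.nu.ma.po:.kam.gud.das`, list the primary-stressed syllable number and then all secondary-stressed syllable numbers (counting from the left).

primary 2, secondary 4, 6, 8

Parse right to left into iambic (σˈσ) feet: (stu:.ˈra) (nu.ˈma) (po:.ˈkam) (gud.ˈdas).
Foot heads (stressed positions): 2, 4, 6, 8.
End Rule Leftmost: primary stress on the leftmost head = syllable 2.
Secondary stress on 4, 6, 8: stu:.ˈra.nu.ˌma.po:.ˌkam.gud.ˌdas.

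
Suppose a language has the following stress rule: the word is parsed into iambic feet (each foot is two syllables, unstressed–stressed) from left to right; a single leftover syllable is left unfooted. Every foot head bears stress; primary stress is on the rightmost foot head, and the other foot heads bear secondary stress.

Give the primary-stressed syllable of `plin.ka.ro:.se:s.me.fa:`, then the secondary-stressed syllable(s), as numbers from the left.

Parse left to right into iambic (σˈσ) feet: (plin.ˈka) (ro:.ˈse:s) (me.ˈfa:).
Foot heads (stressed positions): 2, 4, 6.
End Rule Rightmost: primary stress on the rightmost head = syllable 6.
Secondary stress on 2, 4: plin.ˌka.ro:.ˌse:s.me.ˈfa:.

primary 6, secondary 2, 4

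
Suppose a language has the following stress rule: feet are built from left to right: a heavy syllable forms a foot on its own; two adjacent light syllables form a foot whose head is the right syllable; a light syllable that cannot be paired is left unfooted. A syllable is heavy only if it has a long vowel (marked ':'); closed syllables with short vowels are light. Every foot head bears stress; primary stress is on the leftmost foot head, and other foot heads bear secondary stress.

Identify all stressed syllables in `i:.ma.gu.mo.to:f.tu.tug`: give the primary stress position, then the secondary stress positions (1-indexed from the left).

Weights: 1 i: H, 2 ma L, 3 gu L, 4 mo L, 5 to:f H, 6 tu L, 7 tug L.
Parse left to right (heavy = foot alone; LL = one foot; stranded L unfooted): (ˈi:) (ma.ˈgu) mo (ˈto:f) (tu.ˈtug).
Foot heads: 1, 3, 5, 7.
Primary stress on the leftmost head = syllable 1.
Secondary stress on 3, 5, 7: ˈi:.ma.ˌgu.mo.ˌto:f.tu.ˌtug.

primary 1, secondary 3, 5, 7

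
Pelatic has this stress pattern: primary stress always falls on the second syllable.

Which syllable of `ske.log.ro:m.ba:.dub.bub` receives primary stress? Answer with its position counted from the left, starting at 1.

The word has 6 syllables; the second syllable is syllable 2 (log).
Primary stress: syllable 2 → ske.ˈlog.ro:m.ba:.dub.bub.

2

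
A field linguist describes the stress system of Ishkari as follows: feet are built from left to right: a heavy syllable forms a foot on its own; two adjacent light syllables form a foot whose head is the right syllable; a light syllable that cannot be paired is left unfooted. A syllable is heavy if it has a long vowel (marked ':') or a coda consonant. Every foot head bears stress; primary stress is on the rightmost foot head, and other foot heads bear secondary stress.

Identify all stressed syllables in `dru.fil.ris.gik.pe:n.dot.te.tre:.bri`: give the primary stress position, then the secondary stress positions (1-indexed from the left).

Weights: 1 dru L, 2 fil H, 3 ris H, 4 gik H, 5 pe:n H, 6 dot H, 7 te L, 8 tre: H, 9 bri L.
Parse left to right (heavy = foot alone; LL = one foot; stranded L unfooted): dru (ˈfil) (ˈris) (ˈgik) (ˈpe:n) (ˈdot) te (ˈtre:) bri.
Foot heads: 2, 3, 4, 5, 6, 8.
Primary stress on the rightmost head = syllable 8.
Secondary stress on 2, 3, 4, 5, 6: dru.ˌfil.ˌris.ˌgik.ˌpe:n.ˌdot.te.ˈtre:.bri.

primary 8, secondary 2, 3, 4, 5, 6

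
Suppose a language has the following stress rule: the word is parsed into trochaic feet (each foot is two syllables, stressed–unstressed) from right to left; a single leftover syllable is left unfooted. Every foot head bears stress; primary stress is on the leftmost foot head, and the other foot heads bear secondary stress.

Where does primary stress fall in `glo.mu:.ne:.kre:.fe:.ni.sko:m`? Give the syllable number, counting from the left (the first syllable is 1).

2

Parse right to left into trochaic (ˈσσ) feet: glo (ˈmu:.ne:) (ˈkre:.fe:) (ˈni.sko:m). Syllable 1 is left unfooted.
Foot heads (stressed positions): 2, 4, 6.
End Rule Leftmost: primary stress on the leftmost head = syllable 2.
Primary stress: syllable 2 → glo.ˈmu:.ne:.kre:.fe:.ni.sko:m.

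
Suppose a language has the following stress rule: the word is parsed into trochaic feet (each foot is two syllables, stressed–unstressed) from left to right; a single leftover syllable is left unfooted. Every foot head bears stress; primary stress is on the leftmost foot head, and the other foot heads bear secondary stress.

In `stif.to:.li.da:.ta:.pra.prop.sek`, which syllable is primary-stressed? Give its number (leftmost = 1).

1

Parse left to right into trochaic (ˈσσ) feet: (ˈstif.to:) (ˈli.da:) (ˈta:.pra) (ˈprop.sek).
Foot heads (stressed positions): 1, 3, 5, 7.
End Rule Leftmost: primary stress on the leftmost head = syllable 1.
Primary stress: syllable 1 → ˈstif.to:.li.da:.ta:.pra.prop.sek.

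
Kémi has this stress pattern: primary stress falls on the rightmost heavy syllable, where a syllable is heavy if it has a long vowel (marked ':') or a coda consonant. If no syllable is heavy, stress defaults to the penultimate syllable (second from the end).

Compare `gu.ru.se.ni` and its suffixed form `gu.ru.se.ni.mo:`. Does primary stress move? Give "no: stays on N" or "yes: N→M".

Base `gu.ru.se.ni` (4 syllables):
  Weights: 1 gu L, 2 ru L, 3 se L, 4 ni L.
  No heavy syllable in the domain; default to the penultimate syllable (second from the end) = syllable 3.
  → primary stress on syllable 3.
Suffixed `gu.ru.se.ni.mo:` (5 syllables):
  Weights: 1 gu L, 2 ru L, 3 se L, 4 ni L, 5 mo: H.
  Heavy syllables in the domain: 5. The rightmost is syllable 5 (mo:).
  → primary stress on syllable 5.

yes: 3→5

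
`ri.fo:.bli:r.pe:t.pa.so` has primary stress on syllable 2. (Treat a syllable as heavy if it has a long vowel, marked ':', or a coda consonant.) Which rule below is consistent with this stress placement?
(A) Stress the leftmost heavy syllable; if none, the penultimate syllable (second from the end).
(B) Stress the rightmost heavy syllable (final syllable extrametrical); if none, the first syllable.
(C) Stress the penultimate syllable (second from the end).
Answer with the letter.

Rule A → syllable 2 ✓.
Rule B → syllable 4 (observed: 2).
Rule C → syllable 5 (observed: 2).

A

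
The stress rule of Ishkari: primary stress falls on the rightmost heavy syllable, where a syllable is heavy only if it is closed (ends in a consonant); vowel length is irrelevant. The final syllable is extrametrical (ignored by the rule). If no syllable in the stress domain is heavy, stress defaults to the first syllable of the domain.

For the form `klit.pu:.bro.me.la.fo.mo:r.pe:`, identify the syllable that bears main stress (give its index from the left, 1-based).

7

The final syllable (8, pe:) is extrametrical; the stress domain is syllables 1–7.
Weights: 1 klit H, 2 pu: L, 3 bro L, 4 me L, 5 la L, 6 fo L, 7 mo:r H.
Heavy syllables in the domain: 1, 7. The rightmost is syllable 7 (mo:r).
Primary stress: syllable 7 → klit.pu:.bro.me.la.fo.ˈmo:r.pe:.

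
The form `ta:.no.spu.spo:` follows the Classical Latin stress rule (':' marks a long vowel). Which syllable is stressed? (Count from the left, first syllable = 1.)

Classical Latin: stress the penult if heavy (long vowel or closed), else the antepenult.
Weights: 2 no L, 3 spu L, 4 spo: H.
The penult (syllable 3, spu) is light, so stress falls on the antepenult (syllable 2, no).
Stress on syllable 2: ta:.ˈno.spu.spo:.

2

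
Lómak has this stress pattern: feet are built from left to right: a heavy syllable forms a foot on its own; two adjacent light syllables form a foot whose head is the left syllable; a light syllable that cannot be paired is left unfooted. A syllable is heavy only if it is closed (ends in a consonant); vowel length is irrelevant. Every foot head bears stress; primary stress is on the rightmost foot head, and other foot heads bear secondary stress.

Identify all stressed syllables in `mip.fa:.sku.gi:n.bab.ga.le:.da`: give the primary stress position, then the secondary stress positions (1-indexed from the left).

primary 6, secondary 1, 2, 4, 5

Weights: 1 mip H, 2 fa: L, 3 sku L, 4 gi:n H, 5 bab H, 6 ga L, 7 le: L, 8 da L.
Parse left to right (heavy = foot alone; LL = one foot; stranded L unfooted): (ˈmip) (ˈfa:.sku) (ˈgi:n) (ˈbab) (ˈga.le:) da.
Foot heads: 1, 2, 4, 5, 6.
Primary stress on the rightmost head = syllable 6.
Secondary stress on 1, 2, 4, 5: ˌmip.ˌfa:.sku.ˌgi:n.ˌbab.ˈga.le:.da.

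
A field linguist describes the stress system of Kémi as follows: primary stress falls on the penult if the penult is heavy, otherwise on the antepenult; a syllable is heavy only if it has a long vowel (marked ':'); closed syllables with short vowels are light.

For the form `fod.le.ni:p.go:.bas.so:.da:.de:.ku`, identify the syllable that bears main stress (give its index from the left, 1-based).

8

Weights: 7 da: H, 8 de: H, 9 ku L.
The penult (syllable 8, de:) is heavy, so it takes stress.
Primary stress: syllable 8 → fod.le.ni:p.go:.bas.so:.da:.ˈde:.ku.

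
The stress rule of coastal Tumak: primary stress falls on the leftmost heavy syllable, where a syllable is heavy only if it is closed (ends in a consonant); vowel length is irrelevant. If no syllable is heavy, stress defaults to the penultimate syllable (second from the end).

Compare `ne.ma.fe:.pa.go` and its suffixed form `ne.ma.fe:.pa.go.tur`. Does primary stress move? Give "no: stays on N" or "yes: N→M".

yes: 4→6

Base `ne.ma.fe:.pa.go` (5 syllables):
  Weights: 1 ne L, 2 ma L, 3 fe: L, 4 pa L, 5 go L.
  No heavy syllable in the domain; default to the penultimate syllable (second from the end) = syllable 4.
  → primary stress on syllable 4.
Suffixed `ne.ma.fe:.pa.go.tur` (6 syllables):
  Weights: 1 ne L, 2 ma L, 3 fe: L, 4 pa L, 5 go L, 6 tur H.
  Heavy syllables in the domain: 6. The leftmost is syllable 6 (tur).
  → primary stress on syllable 6.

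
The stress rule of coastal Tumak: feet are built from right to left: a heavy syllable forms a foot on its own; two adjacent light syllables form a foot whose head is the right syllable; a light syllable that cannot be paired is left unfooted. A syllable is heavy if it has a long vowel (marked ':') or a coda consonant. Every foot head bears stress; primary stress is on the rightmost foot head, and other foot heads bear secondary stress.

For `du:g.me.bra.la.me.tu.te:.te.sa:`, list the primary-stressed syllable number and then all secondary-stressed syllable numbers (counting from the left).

primary 9, secondary 1, 4, 6, 7

Weights: 1 du:g H, 2 me L, 3 bra L, 4 la L, 5 me L, 6 tu L, 7 te: H, 8 te L, 9 sa: H.
Parse right to left (heavy = foot alone; LL = one foot; stranded L unfooted): (ˈdu:g) me (bra.ˈla) (me.ˈtu) (ˈte:) te (ˈsa:).
Foot heads: 1, 4, 6, 7, 9.
Primary stress on the rightmost head = syllable 9.
Secondary stress on 1, 4, 6, 7: ˌdu:g.me.bra.ˌla.me.ˌtu.ˌte:.te.ˈsa:.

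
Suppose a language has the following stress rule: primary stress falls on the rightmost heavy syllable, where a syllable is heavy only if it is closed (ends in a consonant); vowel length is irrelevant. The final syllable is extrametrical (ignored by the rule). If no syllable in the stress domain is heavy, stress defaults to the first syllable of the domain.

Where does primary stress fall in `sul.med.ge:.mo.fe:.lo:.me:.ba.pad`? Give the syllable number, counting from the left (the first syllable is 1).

2

The final syllable (9, pad) is extrametrical; the stress domain is syllables 1–8.
Weights: 1 sul H, 2 med H, 3 ge: L, 4 mo L, 5 fe: L, 6 lo: L, 7 me: L, 8 ba L.
Heavy syllables in the domain: 1, 2. The rightmost is syllable 2 (med).
Primary stress: syllable 2 → sul.ˈmed.ge:.mo.fe:.lo:.me:.ba.pad.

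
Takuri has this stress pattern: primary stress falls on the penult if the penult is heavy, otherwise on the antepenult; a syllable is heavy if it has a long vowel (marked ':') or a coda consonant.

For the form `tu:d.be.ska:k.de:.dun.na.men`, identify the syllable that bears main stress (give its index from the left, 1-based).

5

Weights: 5 dun H, 6 na L, 7 men H.
The penult (syllable 6, na) is light, so stress falls on the antepenult (syllable 5, dun).
Primary stress: syllable 5 → tu:d.be.ska:k.de:.ˈdun.na.men.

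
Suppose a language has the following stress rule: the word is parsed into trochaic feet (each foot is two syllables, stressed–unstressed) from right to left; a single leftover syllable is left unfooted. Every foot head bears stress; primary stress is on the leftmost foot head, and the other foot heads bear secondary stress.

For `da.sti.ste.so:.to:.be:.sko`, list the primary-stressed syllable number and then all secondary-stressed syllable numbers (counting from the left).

Parse right to left into trochaic (ˈσσ) feet: da (ˈsti.ste) (ˈso:.to:) (ˈbe:.sko). Syllable 1 is left unfooted.
Foot heads (stressed positions): 2, 4, 6.
End Rule Leftmost: primary stress on the leftmost head = syllable 2.
Secondary stress on 4, 6: da.ˈsti.ste.ˌso:.to:.ˌbe:.sko.

primary 2, secondary 4, 6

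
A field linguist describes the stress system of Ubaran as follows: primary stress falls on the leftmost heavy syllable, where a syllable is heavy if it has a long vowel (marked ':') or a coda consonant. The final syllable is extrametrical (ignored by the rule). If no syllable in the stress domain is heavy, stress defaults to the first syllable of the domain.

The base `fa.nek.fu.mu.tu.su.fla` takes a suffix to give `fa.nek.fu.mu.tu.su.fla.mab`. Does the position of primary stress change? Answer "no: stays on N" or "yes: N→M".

Base `fa.nek.fu.mu.tu.su.fla` (7 syllables):
  The final syllable (7, fla) is extrametrical; the stress domain is syllables 1–6.
  Weights: 1 fa L, 2 nek H, 3 fu L, 4 mu L, 5 tu L, 6 su L.
  Heavy syllables in the domain: 2. The leftmost is syllable 2 (nek).
  → primary stress on syllable 2.
Suffixed `fa.nek.fu.mu.tu.su.fla.mab` (8 syllables):
  The final syllable (8, mab) is extrametrical; the stress domain is syllables 1–7.
  Weights: 1 fa L, 2 nek H, 3 fu L, 4 mu L, 5 tu L, 6 su L, 7 fla L.
  Heavy syllables in the domain: 2. The leftmost is syllable 2 (nek).
  → primary stress on syllable 2.

no: stays on 2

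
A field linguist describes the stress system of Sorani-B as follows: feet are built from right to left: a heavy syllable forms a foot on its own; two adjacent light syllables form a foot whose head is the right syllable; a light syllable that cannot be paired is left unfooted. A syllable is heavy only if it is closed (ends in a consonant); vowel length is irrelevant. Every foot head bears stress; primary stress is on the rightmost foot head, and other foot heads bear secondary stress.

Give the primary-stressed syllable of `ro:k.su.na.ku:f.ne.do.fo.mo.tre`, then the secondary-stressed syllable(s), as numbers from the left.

primary 9, secondary 1, 3, 4, 7

Weights: 1 ro:k H, 2 su L, 3 na L, 4 ku:f H, 5 ne L, 6 do L, 7 fo L, 8 mo L, 9 tre L.
Parse right to left (heavy = foot alone; LL = one foot; stranded L unfooted): (ˈro:k) (su.ˈna) (ˈku:f) ne (do.ˈfo) (mo.ˈtre).
Foot heads: 1, 3, 4, 7, 9.
Primary stress on the rightmost head = syllable 9.
Secondary stress on 1, 3, 4, 7: ˌro:k.su.ˌna.ˌku:f.ne.do.ˌfo.mo.ˈtre.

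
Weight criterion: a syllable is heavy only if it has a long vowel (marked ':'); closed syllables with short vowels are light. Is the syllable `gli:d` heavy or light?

heavy

`gli:d`: long vowel, closed (coda /d/). Long vowel → heavy.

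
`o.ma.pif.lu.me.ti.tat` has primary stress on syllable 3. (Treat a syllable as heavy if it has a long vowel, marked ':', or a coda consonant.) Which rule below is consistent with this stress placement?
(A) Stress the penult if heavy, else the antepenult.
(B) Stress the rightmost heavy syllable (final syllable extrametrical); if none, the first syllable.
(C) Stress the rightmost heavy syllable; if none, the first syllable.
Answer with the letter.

B

Rule A → syllable 5 (observed: 3).
Rule B → syllable 3 ✓.
Rule C → syllable 7 (observed: 3).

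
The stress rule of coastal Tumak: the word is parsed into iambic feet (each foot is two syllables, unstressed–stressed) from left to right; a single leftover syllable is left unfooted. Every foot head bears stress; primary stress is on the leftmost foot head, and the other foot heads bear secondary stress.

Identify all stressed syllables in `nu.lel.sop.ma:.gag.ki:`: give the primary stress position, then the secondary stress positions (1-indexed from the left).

primary 2, secondary 4, 6

Parse left to right into iambic (σˈσ) feet: (nu.ˈlel) (sop.ˈma:) (gag.ˈki:).
Foot heads (stressed positions): 2, 4, 6.
End Rule Leftmost: primary stress on the leftmost head = syllable 2.
Secondary stress on 4, 6: nu.ˈlel.sop.ˌma:.gag.ˌki:.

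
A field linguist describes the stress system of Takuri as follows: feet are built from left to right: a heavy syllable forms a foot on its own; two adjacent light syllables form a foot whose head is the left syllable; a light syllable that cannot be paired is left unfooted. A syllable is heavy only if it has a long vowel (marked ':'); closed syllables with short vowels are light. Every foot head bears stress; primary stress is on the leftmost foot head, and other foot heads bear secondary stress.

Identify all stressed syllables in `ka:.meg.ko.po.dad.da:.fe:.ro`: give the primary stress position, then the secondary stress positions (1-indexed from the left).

Weights: 1 ka: H, 2 meg L, 3 ko L, 4 po L, 5 dad L, 6 da: H, 7 fe: H, 8 ro L.
Parse left to right (heavy = foot alone; LL = one foot; stranded L unfooted): (ˈka:) (ˈmeg.ko) (ˈpo.dad) (ˈda:) (ˈfe:) ro.
Foot heads: 1, 2, 4, 6, 7.
Primary stress on the leftmost head = syllable 1.
Secondary stress on 2, 4, 6, 7: ˈka:.ˌmeg.ko.ˌpo.dad.ˌda:.ˌfe:.ro.

primary 1, secondary 2, 4, 6, 7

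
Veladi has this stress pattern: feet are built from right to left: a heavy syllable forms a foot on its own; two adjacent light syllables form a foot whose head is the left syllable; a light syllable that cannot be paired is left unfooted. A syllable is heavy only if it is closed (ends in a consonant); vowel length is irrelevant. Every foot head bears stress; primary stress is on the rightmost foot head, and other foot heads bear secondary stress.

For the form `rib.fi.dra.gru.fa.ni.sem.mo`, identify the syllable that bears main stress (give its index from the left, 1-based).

Weights: 1 rib H, 2 fi L, 3 dra L, 4 gru L, 5 fa L, 6 ni L, 7 sem H, 8 mo L.
Parse right to left (heavy = foot alone; LL = one foot; stranded L unfooted): (ˈrib) fi (ˈdra.gru) (ˈfa.ni) (ˈsem) mo.
Foot heads: 1, 3, 5, 7.
Primary stress on the rightmost head = syllable 7.
Primary stress: syllable 7 → rib.fi.dra.gru.fa.ni.ˈsem.mo.

7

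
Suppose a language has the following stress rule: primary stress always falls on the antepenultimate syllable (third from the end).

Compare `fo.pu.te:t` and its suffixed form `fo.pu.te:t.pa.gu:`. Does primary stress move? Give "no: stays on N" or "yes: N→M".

yes: 1→3

Base `fo.pu.te:t` (3 syllables):
  The word has 3 syllables; the antepenultimate syllable (third from the end) is syllable 1 (fo).
  → primary stress on syllable 1.
Suffixed `fo.pu.te:t.pa.gu:` (5 syllables):
  The word has 5 syllables; the antepenultimate syllable (third from the end) is syllable 3 (te:t).
  → primary stress on syllable 3.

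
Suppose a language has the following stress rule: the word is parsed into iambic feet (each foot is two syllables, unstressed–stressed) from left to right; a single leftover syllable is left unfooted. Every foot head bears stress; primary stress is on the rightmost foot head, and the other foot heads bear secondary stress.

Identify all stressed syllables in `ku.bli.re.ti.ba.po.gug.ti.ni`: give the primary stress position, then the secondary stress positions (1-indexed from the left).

Parse left to right into iambic (σˈσ) feet: (ku.ˈbli) (re.ˈti) (ba.ˈpo) (gug.ˈti) ni. Syllable 9 is left unfooted.
Foot heads (stressed positions): 2, 4, 6, 8.
End Rule Rightmost: primary stress on the rightmost head = syllable 8.
Secondary stress on 2, 4, 6: ku.ˌbli.re.ˌti.ba.ˌpo.gug.ˈti.ni.

primary 8, secondary 2, 4, 6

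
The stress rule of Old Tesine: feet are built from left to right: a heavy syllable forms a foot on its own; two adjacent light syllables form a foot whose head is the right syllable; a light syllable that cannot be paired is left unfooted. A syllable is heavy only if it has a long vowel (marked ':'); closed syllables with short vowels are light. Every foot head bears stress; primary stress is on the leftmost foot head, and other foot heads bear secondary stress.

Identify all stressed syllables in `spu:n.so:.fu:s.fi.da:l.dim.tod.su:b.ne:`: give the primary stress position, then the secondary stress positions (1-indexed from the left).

Weights: 1 spu:n H, 2 so: H, 3 fu:s H, 4 fi L, 5 da:l H, 6 dim L, 7 tod L, 8 su:b H, 9 ne: H.
Parse left to right (heavy = foot alone; LL = one foot; stranded L unfooted): (ˈspu:n) (ˈso:) (ˈfu:s) fi (ˈda:l) (dim.ˈtod) (ˈsu:b) (ˈne:).
Foot heads: 1, 2, 3, 5, 7, 8, 9.
Primary stress on the leftmost head = syllable 1.
Secondary stress on 2, 3, 5, 7, 8, 9: ˈspu:n.ˌso:.ˌfu:s.fi.ˌda:l.dim.ˌtod.ˌsu:b.ˌne:.

primary 1, secondary 2, 3, 5, 7, 8, 9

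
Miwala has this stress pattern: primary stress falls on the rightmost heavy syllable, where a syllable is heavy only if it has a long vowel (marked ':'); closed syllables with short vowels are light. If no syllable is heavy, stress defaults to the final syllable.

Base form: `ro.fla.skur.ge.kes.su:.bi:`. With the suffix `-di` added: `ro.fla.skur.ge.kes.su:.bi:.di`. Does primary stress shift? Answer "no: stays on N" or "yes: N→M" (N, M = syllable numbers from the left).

Base `ro.fla.skur.ge.kes.su:.bi:` (7 syllables):
  Weights: 1 ro L, 2 fla L, 3 skur L, 4 ge L, 5 kes L, 6 su: H, 7 bi: H.
  Heavy syllables in the domain: 6, 7. The rightmost is syllable 7 (bi:).
  → primary stress on syllable 7.
Suffixed `ro.fla.skur.ge.kes.su:.bi:.di` (8 syllables):
  Weights: 1 ro L, 2 fla L, 3 skur L, 4 ge L, 5 kes L, 6 su: H, 7 bi: H, 8 di L.
  Heavy syllables in the domain: 6, 7. The rightmost is syllable 7 (bi:).
  → primary stress on syllable 7.

no: stays on 7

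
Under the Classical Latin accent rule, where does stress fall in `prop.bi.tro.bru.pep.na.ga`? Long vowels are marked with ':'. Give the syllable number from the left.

5

Classical Latin: stress the penult if heavy (long vowel or closed), else the antepenult.
Weights: 5 pep H, 6 na L, 7 ga L.
The penult (syllable 6, na) is light, so stress falls on the antepenult (syllable 5, pep).
Stress on syllable 5: prop.bi.tro.bru.ˈpep.na.ga.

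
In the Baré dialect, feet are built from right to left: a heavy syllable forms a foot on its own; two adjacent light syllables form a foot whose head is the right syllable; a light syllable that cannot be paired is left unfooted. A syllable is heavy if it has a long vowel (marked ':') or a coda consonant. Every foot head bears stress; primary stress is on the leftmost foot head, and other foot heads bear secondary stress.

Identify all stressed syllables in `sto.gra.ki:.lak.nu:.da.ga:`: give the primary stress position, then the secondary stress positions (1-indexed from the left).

Weights: 1 sto L, 2 gra L, 3 ki: H, 4 lak H, 5 nu: H, 6 da L, 7 ga: H.
Parse right to left (heavy = foot alone; LL = one foot; stranded L unfooted): (sto.ˈgra) (ˈki:) (ˈlak) (ˈnu:) da (ˈga:).
Foot heads: 2, 3, 4, 5, 7.
Primary stress on the leftmost head = syllable 2.
Secondary stress on 3, 4, 5, 7: sto.ˈgra.ˌki:.ˌlak.ˌnu:.da.ˌga:.

primary 2, secondary 3, 4, 5, 7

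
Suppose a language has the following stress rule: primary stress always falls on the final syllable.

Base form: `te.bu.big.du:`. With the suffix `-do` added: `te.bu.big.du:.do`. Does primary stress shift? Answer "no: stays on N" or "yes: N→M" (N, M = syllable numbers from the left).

Base `te.bu.big.du:` (4 syllables):
  The word has 4 syllables; the final syllable is syllable 4 (du:).
  → primary stress on syllable 4.
Suffixed `te.bu.big.du:.do` (5 syllables):
  The word has 5 syllables; the final syllable is syllable 5 (do).
  → primary stress on syllable 5.

yes: 4→5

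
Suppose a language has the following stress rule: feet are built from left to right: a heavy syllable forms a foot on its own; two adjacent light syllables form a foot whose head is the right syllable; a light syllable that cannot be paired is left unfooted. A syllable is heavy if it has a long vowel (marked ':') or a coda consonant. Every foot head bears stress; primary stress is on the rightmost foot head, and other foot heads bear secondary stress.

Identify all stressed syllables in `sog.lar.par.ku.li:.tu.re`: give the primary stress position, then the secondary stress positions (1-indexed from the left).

primary 7, secondary 1, 2, 3, 5

Weights: 1 sog H, 2 lar H, 3 par H, 4 ku L, 5 li: H, 6 tu L, 7 re L.
Parse left to right (heavy = foot alone; LL = one foot; stranded L unfooted): (ˈsog) (ˈlar) (ˈpar) ku (ˈli:) (tu.ˈre).
Foot heads: 1, 2, 3, 5, 7.
Primary stress on the rightmost head = syllable 7.
Secondary stress on 1, 2, 3, 5: ˌsog.ˌlar.ˌpar.ku.ˌli:.tu.ˈre.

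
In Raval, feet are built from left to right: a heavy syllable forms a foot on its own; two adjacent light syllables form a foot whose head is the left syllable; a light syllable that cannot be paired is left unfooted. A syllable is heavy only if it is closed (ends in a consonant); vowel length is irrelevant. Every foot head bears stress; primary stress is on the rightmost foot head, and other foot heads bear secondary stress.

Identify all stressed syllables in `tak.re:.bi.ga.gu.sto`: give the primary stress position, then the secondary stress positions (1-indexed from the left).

Weights: 1 tak H, 2 re: L, 3 bi L, 4 ga L, 5 gu L, 6 sto L.
Parse left to right (heavy = foot alone; LL = one foot; stranded L unfooted): (ˈtak) (ˈre:.bi) (ˈga.gu) sto.
Foot heads: 1, 2, 4.
Primary stress on the rightmost head = syllable 4.
Secondary stress on 1, 2: ˌtak.ˌre:.bi.ˈga.gu.sto.

primary 4, secondary 1, 2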